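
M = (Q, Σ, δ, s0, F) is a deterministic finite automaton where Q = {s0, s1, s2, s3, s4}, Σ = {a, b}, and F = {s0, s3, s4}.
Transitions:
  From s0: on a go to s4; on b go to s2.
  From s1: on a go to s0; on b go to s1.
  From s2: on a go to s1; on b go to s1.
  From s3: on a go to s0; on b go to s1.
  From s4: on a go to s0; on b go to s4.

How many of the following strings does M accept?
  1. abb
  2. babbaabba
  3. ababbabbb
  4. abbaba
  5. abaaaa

abb: accepted
babbaabba: accepted
ababbabbb: rejected
abbaba: rejected
abaaaa: accepted

3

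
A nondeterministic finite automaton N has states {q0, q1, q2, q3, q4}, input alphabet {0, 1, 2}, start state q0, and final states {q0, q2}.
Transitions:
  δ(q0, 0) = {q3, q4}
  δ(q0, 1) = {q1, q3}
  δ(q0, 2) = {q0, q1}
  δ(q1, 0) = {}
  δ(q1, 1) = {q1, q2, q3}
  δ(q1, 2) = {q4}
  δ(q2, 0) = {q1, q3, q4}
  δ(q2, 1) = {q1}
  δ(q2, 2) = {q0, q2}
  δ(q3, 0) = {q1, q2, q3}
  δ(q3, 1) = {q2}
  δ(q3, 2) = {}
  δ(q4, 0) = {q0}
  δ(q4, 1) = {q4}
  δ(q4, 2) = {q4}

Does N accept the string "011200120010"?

Start: {q0}
read 0: {q3, q4}
read 1: {q2, q4}
read 1: {q1, q4}
read 2: {q4}
read 0: {q0}
read 0: {q3, q4}
read 1: {q2, q4}
read 2: {q0, q2, q4}
read 0: {q0, q1, q3, q4}
read 0: {q0, q1, q2, q3, q4}
read 1: {q1, q2, q3, q4}
read 0: {q0, q1, q2, q3, q4}
Reachable ∩ accepting = {q0, q2} — nonempty.

accepted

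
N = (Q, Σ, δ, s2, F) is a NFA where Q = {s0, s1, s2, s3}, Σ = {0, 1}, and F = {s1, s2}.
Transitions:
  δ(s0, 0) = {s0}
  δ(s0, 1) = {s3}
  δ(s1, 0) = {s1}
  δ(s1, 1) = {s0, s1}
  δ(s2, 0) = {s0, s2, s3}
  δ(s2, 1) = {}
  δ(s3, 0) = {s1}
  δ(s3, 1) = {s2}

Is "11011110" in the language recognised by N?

rejected

Start: {s2}
read 1: {}
The reachable set is empty and stays empty for the remaining 7 symbols.
Reachable ∩ accepting = {} — empty.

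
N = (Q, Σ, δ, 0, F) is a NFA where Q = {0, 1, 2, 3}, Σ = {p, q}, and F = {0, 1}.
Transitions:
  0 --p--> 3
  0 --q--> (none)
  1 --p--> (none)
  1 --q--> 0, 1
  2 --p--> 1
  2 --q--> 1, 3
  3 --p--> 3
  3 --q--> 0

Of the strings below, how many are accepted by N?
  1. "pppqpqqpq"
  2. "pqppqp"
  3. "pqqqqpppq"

"pppqpqqpq": rejected
"pqppqp": rejected
"pqqqqpppq": rejected

0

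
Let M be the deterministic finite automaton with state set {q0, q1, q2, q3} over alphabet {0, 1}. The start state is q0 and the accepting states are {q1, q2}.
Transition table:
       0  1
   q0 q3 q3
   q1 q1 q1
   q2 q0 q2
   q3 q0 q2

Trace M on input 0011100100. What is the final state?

q0 --0--> q3
q3 --0--> q0
q0 --1--> q3
q3 --1--> q2
q2 --1--> q2
q2 --0--> q0
q0 --0--> q3
q3 --1--> q2
q2 --0--> q0
q0 --0--> q3

q3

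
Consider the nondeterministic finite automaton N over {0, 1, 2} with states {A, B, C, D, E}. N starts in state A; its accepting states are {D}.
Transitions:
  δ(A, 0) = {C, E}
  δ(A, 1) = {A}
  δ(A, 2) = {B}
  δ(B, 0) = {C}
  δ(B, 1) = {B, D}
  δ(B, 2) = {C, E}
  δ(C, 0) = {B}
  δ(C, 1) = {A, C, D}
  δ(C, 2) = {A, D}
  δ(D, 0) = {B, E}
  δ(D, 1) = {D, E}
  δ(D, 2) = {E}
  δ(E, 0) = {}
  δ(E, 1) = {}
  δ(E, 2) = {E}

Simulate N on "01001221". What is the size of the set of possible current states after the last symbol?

5

Start: {A}
read 0: {C, E}
read 1: {A, C, D}
read 0: {B, C, E}
read 0: {B, C}
read 1: {A, B, C, D}
read 2: {A, B, C, D, E}
read 2: {A, B, C, D, E}
read 1: {A, B, C, D, E}
Final reachable set {A, B, C, D, E} has 5 states.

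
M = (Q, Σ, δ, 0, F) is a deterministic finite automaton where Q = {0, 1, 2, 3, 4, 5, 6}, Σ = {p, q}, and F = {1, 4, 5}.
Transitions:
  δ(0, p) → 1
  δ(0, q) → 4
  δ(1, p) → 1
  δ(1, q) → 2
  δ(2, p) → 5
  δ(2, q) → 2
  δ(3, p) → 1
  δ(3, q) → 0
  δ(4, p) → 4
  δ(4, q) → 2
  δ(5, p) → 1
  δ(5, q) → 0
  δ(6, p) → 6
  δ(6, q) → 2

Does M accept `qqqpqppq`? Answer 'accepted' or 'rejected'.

rejected

0 --q--> 4
4 --q--> 2
2 --q--> 2
2 --p--> 5
5 --q--> 0
0 --p--> 1
1 --p--> 1
1 --q--> 2
End in state 2, which is not an accepting state.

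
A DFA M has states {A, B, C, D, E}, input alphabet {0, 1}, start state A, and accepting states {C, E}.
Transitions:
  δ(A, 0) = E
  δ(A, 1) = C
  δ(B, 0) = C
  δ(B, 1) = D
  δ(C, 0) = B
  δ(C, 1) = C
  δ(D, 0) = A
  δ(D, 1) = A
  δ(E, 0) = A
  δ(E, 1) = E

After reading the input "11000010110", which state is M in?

A --1--> C
C --1--> C
C --0--> B
B --0--> C
C --0--> B
B --0--> C
C --1--> C
C --0--> B
B --1--> D
D --1--> A
A --0--> E

E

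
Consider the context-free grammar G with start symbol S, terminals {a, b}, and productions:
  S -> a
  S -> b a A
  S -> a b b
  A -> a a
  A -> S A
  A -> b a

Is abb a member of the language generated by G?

yes

S ⇒ abb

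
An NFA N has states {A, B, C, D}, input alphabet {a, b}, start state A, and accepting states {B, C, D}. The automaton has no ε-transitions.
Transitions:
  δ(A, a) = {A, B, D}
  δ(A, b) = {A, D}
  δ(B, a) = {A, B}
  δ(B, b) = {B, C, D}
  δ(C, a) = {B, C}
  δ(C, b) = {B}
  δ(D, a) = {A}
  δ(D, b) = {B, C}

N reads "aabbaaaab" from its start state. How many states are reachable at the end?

Start: {A}
read a: {A, B, D}
read a: {A, B, D}
read b: {A, B, C, D}
read b: {A, B, C, D}
read a: {A, B, C, D}
read a: {A, B, C, D}
read a: {A, B, C, D}
read a: {A, B, C, D}
read b: {A, B, C, D}
Final reachable set {A, B, C, D} has 4 states.

4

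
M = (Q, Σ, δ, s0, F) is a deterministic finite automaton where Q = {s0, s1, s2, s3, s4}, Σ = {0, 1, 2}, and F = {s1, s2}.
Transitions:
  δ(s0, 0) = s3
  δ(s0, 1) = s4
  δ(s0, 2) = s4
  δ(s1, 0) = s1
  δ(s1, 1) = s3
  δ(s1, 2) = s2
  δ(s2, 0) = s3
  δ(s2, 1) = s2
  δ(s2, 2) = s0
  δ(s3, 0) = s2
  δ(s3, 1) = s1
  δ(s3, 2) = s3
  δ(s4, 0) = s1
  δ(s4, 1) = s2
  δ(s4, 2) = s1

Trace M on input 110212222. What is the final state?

s0 --1--> s4
s4 --1--> s2
s2 --0--> s3
s3 --2--> s3
s3 --1--> s1
s1 --2--> s2
s2 --2--> s0
s0 --2--> s4
s4 --2--> s1

s1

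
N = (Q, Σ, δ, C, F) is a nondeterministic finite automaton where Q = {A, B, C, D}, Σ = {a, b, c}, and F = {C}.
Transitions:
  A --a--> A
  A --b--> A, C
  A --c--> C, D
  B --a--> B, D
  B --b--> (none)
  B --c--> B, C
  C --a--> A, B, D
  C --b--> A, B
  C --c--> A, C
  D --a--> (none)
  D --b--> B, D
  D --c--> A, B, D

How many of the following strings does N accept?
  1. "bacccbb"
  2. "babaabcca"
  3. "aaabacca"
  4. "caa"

1

"bacccbb": accepted
"babaabcca": rejected
"aaabacca": rejected
"caa": rejected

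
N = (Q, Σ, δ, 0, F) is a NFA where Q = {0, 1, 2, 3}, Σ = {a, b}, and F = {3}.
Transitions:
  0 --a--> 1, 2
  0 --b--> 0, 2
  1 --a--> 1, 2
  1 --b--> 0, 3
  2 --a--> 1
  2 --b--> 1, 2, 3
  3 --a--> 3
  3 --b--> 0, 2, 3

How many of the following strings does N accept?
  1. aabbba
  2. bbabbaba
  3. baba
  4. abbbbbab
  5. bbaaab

5

aabbba: accepted
bbabbaba: accepted
baba: accepted
abbbbbab: accepted
bbaaab: accepted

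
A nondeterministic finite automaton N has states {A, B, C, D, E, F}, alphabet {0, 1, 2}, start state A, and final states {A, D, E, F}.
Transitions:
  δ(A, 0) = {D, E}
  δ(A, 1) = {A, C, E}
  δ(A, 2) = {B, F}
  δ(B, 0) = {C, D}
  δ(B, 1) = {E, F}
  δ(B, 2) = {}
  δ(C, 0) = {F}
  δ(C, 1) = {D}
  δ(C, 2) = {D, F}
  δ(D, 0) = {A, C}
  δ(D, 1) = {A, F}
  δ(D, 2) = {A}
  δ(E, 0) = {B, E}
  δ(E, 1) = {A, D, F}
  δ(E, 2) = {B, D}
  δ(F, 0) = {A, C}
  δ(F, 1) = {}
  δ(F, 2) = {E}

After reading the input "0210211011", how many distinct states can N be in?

5

Start: {A}
read 0: {D, E}
read 2: {A, B, D}
read 1: {A, C, E, F}
read 0: {A, B, C, D, E, F}
read 2: {A, B, D, E, F}
read 1: {A, C, D, E, F}
read 1: {A, C, D, E, F}
read 0: {A, B, C, D, E, F}
read 1: {A, C, D, E, F}
read 1: {A, C, D, E, F}
Final reachable set {A, C, D, E, F} has 5 states.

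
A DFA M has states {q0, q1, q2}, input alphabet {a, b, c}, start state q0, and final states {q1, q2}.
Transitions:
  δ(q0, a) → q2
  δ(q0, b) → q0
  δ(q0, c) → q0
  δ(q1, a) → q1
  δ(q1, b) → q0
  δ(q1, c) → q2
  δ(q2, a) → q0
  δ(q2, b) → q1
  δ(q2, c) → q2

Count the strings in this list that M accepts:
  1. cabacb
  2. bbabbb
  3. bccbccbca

2

cabacb: accepted
bbabbb: rejected
bccbccbca: accepted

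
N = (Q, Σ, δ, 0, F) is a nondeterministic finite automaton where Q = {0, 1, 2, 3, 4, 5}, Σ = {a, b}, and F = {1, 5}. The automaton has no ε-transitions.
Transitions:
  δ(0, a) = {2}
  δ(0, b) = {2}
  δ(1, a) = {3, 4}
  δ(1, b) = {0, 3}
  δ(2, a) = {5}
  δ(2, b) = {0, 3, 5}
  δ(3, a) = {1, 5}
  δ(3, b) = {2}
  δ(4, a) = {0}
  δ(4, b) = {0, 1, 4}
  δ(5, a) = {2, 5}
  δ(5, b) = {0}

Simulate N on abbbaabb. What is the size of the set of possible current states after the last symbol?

6

Start: {0}
read a: {2}
read b: {0, 3, 5}
read b: {0, 2}
read b: {0, 2, 3, 5}
read a: {1, 2, 5}
read a: {2, 3, 4, 5}
read b: {0, 1, 2, 3, 4, 5}
read b: {0, 1, 2, 3, 4, 5}
Final reachable set {0, 1, 2, 3, 4, 5} has 6 states.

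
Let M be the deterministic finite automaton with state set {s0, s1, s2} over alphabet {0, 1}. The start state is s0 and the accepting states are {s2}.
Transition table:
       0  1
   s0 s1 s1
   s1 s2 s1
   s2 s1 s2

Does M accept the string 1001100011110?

rejected

s0 --1--> s1
s1 --0--> s2
s2 --0--> s1
s1 --1--> s1
s1 --1--> s1
s1 --0--> s2
s2 --0--> s1
s1 --0--> s2
s2 --1--> s2
s2 --1--> s2
s2 --1--> s2
s2 --1--> s2
s2 --0--> s1
End in state s1, which is not an accepting state.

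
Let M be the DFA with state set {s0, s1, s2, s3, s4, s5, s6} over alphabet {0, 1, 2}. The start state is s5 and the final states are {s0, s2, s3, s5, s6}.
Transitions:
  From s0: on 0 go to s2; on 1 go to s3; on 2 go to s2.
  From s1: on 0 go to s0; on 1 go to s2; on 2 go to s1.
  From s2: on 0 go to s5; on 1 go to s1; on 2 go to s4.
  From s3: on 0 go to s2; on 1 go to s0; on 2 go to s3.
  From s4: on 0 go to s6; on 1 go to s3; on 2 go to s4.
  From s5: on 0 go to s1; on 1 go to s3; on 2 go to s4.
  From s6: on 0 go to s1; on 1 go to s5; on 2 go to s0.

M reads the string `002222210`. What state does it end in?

s2

s5 --0--> s1
s1 --0--> s0
s0 --2--> s2
s2 --2--> s4
s4 --2--> s4
s4 --2--> s4
s4 --2--> s4
s4 --1--> s3
s3 --0--> s2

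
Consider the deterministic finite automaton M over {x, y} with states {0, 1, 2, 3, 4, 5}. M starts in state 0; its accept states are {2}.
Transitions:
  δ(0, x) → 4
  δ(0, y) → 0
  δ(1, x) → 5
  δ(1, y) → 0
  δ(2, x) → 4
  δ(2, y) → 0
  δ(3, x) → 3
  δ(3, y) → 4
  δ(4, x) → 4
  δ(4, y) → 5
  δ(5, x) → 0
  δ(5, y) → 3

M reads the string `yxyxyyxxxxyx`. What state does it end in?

0

0 --y--> 0
0 --x--> 4
4 --y--> 5
5 --x--> 0
0 --y--> 0
0 --y--> 0
0 --x--> 4
4 --x--> 4
4 --x--> 4
4 --x--> 4
4 --y--> 5
5 --x--> 0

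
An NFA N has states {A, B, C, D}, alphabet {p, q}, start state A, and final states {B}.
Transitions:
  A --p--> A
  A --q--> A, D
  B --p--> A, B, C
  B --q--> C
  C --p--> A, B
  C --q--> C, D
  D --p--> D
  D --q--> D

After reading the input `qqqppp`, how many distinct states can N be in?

2

Start: {A}
read q: {A, D}
read q: {A, D}
read q: {A, D}
read p: {A, D}
read p: {A, D}
read p: {A, D}
Final reachable set {A, D} has 2 states.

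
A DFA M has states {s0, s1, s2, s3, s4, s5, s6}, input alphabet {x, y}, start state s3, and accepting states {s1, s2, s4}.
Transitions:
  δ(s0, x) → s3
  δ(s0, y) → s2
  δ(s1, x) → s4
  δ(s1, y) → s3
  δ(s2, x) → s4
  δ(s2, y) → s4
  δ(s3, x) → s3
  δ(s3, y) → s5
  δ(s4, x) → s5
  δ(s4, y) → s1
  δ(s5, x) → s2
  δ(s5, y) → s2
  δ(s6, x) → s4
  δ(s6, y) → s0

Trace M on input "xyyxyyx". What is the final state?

s3

s3 --x--> s3
s3 --y--> s5
s5 --y--> s2
s2 --x--> s4
s4 --y--> s1
s1 --y--> s3
s3 --x--> s3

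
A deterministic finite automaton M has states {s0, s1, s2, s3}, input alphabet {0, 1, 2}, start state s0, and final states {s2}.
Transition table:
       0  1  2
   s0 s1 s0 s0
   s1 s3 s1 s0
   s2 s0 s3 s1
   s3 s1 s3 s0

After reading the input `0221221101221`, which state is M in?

s0 --0--> s1
s1 --2--> s0
s0 --2--> s0
s0 --1--> s0
s0 --2--> s0
s0 --2--> s0
s0 --1--> s0
s0 --1--> s0
s0 --0--> s1
s1 --1--> s1
s1 --2--> s0
s0 --2--> s0
s0 --1--> s0

s0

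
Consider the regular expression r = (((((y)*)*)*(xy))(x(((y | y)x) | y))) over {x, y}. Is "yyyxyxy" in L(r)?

Split as yyyxy·xy: ((((y)*)*)*(xy)) matches yyyxy and (x(((y|y)x)|y)) matches xy.

yes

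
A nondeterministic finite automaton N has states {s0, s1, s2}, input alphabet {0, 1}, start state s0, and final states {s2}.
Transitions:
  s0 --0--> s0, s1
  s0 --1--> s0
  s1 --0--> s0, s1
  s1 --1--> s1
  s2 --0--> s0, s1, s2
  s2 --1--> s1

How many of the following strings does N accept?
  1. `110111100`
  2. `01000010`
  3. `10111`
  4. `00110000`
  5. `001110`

`110111100`: rejected
`01000010`: rejected
`10111`: rejected
`00110000`: rejected
`001110`: rejected

0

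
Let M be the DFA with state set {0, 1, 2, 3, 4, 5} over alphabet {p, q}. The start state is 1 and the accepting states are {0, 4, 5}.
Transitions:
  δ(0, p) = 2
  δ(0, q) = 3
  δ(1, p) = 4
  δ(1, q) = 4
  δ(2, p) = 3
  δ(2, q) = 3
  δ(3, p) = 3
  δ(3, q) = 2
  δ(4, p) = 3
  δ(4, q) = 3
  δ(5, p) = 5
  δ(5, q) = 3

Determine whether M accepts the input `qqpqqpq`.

1 --q--> 4
4 --q--> 3
3 --p--> 3
3 --q--> 2
2 --q--> 3
3 --p--> 3
3 --q--> 2
End in state 2, which is not an accepting state.

rejected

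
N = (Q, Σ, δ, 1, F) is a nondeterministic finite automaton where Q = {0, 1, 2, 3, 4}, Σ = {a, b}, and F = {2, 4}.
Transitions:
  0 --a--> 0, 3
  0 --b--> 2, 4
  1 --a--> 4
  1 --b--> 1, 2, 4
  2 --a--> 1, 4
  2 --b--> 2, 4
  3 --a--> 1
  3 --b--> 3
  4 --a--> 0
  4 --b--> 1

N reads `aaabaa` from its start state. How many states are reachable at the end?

3

Start: {1}
read a: {4}
read a: {0}
read a: {0, 3}
read b: {2, 3, 4}
read a: {0, 1, 4}
read a: {0, 3, 4}
Final reachable set {0, 3, 4} has 3 states.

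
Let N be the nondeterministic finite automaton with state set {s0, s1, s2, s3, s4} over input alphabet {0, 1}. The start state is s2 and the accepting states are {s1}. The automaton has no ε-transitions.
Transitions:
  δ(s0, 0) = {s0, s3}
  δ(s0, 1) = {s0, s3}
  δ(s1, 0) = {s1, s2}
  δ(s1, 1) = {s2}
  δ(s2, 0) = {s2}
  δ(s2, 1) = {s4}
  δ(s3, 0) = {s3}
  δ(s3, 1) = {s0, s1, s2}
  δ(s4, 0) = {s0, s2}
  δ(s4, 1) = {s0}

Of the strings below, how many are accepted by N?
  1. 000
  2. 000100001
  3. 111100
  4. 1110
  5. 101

2

000: rejected
000100001: accepted
111100: accepted
1110: rejected
101: rejected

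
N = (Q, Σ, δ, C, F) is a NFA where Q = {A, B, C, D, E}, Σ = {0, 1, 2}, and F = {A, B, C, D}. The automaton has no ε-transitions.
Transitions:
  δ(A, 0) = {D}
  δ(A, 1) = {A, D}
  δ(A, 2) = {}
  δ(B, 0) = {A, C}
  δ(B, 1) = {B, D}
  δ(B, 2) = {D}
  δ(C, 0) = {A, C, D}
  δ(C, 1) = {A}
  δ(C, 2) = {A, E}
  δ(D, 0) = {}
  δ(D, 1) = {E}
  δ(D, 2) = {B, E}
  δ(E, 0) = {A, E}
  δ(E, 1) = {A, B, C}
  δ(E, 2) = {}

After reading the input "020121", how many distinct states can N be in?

Start: {C}
read 0: {A, C, D}
read 2: {A, B, E}
read 0: {A, C, D, E}
read 1: {A, B, C, D, E}
read 2: {A, B, D, E}
read 1: {A, B, C, D, E}
Final reachable set {A, B, C, D, E} has 5 states.

5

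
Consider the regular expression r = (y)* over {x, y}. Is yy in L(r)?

yes

Split into 2 pieces y · y; each matches y.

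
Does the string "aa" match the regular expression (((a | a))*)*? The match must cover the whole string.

yes

Split into 2 pieces a · a; each matches ((a|a))*.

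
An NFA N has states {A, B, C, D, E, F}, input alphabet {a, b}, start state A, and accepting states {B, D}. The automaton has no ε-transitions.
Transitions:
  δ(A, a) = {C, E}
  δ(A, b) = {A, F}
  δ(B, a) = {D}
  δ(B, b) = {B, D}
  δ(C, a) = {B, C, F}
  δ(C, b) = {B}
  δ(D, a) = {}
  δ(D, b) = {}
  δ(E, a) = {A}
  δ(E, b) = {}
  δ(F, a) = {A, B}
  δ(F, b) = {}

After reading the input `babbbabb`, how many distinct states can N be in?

Start: {A}
read b: {A, F}
read a: {A, B, C, E}
read b: {A, B, D, F}
read b: {A, B, D, F}
read b: {A, B, D, F}
read a: {A, B, C, D, E}
read b: {A, B, D, F}
read b: {A, B, D, F}
Final reachable set {A, B, D, F} has 4 states.

4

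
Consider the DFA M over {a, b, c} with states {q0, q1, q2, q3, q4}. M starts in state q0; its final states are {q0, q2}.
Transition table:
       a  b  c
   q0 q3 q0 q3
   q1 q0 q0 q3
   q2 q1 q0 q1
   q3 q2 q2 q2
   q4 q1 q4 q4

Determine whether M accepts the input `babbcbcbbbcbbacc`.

rejected

q0 --b--> q0
q0 --a--> q3
q3 --b--> q2
q2 --b--> q0
q0 --c--> q3
q3 --b--> q2
q2 --c--> q1
q1 --b--> q0
q0 --b--> q0
q0 --b--> q0
q0 --c--> q3
q3 --b--> q2
q2 --b--> q0
q0 --a--> q3
q3 --c--> q2
q2 --c--> q1
End in state q1, which is not an accepting state.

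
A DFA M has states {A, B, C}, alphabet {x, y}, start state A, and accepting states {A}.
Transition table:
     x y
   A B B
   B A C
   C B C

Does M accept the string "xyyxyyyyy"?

A --x--> B
B --y--> C
C --y--> C
C --x--> B
B --y--> C
C --y--> C
C --y--> C
C --y--> C
C --y--> C
End in state C, which is not an accepting state.

rejected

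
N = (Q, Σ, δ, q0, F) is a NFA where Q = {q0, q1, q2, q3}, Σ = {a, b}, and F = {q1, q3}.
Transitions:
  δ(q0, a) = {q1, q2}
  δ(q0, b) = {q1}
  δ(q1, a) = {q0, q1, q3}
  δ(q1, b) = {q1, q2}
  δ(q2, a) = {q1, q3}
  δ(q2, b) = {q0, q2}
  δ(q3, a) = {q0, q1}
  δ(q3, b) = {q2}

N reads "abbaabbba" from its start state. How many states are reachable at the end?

Start: {q0}
read a: {q1, q2}
read b: {q0, q1, q2}
read b: {q0, q1, q2}
read a: {q0, q1, q2, q3}
read a: {q0, q1, q2, q3}
read b: {q0, q1, q2}
read b: {q0, q1, q2}
read b: {q0, q1, q2}
read a: {q0, q1, q2, q3}
Final reachable set {q0, q1, q2, q3} has 4 states.

4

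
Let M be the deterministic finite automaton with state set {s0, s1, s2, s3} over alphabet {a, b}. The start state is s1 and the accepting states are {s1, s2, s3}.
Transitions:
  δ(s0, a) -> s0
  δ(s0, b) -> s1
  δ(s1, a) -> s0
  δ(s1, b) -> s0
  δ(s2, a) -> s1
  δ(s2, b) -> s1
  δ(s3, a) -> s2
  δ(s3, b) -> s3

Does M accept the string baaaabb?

rejected

s1 --b--> s0
s0 --a--> s0
s0 --a--> s0
s0 --a--> s0
s0 --a--> s0
s0 --b--> s1
s1 --b--> s0
End in state s0, which is not an accepting state.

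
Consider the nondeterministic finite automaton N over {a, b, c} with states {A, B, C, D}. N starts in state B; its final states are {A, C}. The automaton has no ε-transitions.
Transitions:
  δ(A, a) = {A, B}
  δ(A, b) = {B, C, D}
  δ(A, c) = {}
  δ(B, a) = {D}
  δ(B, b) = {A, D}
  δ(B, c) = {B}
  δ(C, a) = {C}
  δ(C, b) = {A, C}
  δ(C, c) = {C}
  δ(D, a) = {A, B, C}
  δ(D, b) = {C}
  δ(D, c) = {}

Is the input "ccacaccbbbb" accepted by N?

rejected

Start: {B}
read c: {B}
read c: {B}
read a: {D}
read c: {}
The reachable set is empty and stays empty for the remaining 7 symbols.
Reachable ∩ accepting = {} — empty.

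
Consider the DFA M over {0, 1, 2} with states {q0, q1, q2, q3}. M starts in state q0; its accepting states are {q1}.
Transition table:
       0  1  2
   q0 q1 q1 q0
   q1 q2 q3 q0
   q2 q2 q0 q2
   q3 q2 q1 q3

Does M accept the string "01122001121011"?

accepted

q0 --0--> q1
q1 --1--> q3
q3 --1--> q1
q1 --2--> q0
q0 --2--> q0
q0 --0--> q1
q1 --0--> q2
q2 --1--> q0
q0 --1--> q1
q1 --2--> q0
q0 --1--> q1
q1 --0--> q2
q2 --1--> q0
q0 --1--> q1
End in state q1, which is an accepting state.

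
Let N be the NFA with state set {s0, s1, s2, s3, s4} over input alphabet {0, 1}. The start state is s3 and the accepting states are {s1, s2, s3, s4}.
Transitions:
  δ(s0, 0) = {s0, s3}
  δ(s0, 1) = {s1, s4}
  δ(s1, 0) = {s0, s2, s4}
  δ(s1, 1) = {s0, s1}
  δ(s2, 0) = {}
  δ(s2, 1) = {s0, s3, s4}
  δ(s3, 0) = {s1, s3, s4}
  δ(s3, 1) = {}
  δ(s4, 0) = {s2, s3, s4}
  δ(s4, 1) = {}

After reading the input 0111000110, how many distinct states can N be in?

Start: {s3}
read 0: {s1, s3, s4}
read 1: {s0, s1}
read 1: {s0, s1, s4}
read 1: {s0, s1, s4}
read 0: {s0, s2, s3, s4}
read 0: {s0, s1, s2, s3, s4}
read 0: {s0, s1, s2, s3, s4}
read 1: {s0, s1, s3, s4}
read 1: {s0, s1, s4}
read 0: {s0, s2, s3, s4}
Final reachable set {s0, s2, s3, s4} has 4 states.

4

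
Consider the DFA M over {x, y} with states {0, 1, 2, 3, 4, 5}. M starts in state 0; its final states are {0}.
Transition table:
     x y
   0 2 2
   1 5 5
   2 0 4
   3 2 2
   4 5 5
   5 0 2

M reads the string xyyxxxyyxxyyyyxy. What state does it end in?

2

0 --x--> 2
2 --y--> 4
4 --y--> 5
5 --x--> 0
0 --x--> 2
2 --x--> 0
0 --y--> 2
2 --y--> 4
4 --x--> 5
5 --x--> 0
0 --y--> 2
2 --y--> 4
4 --y--> 5
5 --y--> 2
2 --x--> 0
0 --y--> 2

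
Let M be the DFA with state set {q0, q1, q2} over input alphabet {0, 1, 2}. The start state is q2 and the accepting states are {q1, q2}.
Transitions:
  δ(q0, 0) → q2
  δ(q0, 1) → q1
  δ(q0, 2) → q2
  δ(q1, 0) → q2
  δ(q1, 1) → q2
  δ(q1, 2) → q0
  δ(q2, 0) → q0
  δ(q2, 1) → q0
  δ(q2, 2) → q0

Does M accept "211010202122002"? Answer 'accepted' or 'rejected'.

q2 --2--> q0
q0 --1--> q1
q1 --1--> q2
q2 --0--> q0
q0 --1--> q1
q1 --0--> q2
q2 --2--> q0
q0 --0--> q2
q2 --2--> q0
q0 --1--> q1
q1 --2--> q0
q0 --2--> q2
q2 --0--> q0
q0 --0--> q2
q2 --2--> q0
End in state q0, which is not an accepting state.

rejected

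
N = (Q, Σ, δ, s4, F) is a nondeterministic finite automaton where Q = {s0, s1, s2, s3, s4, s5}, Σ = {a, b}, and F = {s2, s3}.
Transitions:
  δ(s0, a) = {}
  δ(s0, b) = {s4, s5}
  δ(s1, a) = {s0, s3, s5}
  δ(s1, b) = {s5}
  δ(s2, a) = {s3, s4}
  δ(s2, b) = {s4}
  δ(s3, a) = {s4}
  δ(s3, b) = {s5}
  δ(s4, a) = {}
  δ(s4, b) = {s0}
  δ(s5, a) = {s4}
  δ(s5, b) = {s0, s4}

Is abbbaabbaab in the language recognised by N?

Start: {s4}
read a: {}
The reachable set is empty and stays empty for the remaining 10 symbols.
Reachable ∩ accepting = {} — empty.

rejected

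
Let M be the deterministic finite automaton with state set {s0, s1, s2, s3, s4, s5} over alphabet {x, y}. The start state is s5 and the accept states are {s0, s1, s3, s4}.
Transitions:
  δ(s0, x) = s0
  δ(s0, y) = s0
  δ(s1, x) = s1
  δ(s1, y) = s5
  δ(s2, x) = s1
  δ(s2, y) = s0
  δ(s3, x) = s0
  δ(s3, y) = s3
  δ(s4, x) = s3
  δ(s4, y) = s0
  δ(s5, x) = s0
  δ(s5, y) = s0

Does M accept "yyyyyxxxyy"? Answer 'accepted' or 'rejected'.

s5 --y--> s0
s0 --y--> s0
s0 --y--> s0
s0 --y--> s0
s0 --y--> s0
s0 --x--> s0
s0 --x--> s0
s0 --x--> s0
s0 --y--> s0
s0 --y--> s0
End in state s0, which is an accepting state.

accepted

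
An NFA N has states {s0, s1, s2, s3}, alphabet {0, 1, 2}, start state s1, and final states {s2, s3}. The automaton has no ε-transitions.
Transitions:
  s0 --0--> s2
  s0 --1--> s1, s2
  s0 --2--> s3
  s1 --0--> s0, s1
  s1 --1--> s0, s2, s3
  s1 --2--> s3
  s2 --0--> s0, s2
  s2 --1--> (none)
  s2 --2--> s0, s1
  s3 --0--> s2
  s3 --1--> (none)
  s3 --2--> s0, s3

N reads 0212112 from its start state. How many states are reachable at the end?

0

Start: {s1}
read 0: {s0, s1}
read 2: {s3}
read 1: {}
The reachable set is empty and stays empty for the remaining 4 symbols.
Final reachable set {} has 0 states.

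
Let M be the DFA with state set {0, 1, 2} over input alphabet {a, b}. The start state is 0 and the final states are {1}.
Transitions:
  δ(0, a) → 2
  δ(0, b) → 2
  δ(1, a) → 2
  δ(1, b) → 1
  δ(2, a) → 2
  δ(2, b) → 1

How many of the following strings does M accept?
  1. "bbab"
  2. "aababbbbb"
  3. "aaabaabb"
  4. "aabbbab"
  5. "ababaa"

"bbab": accepted
"aababbbbb": accepted
"aaabaabb": accepted
"aabbbab": accepted
"ababaa": rejected

4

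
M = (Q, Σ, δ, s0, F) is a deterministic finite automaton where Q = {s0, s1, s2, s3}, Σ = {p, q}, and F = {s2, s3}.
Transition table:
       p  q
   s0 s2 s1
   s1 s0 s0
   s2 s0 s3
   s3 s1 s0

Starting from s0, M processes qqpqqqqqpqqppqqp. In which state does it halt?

s2

s0 --q--> s1
s1 --q--> s0
s0 --p--> s2
s2 --q--> s3
s3 --q--> s0
s0 --q--> s1
s1 --q--> s0
s0 --q--> s1
s1 --p--> s0
s0 --q--> s1
s1 --q--> s0
s0 --p--> s2
s2 --p--> s0
s0 --q--> s1
s1 --q--> s0
s0 --p--> s2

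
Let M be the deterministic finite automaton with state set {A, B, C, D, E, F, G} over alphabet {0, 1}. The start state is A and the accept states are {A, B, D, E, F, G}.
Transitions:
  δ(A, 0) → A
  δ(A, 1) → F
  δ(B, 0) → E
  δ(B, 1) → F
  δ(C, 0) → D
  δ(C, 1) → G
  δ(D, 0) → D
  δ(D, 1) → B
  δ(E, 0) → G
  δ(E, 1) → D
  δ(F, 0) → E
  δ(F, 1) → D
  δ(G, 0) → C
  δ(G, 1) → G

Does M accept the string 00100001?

accepted

A --0--> A
A --0--> A
A --1--> F
F --0--> E
E --0--> G
G --0--> C
C --0--> D
D --1--> B
End in state B, which is an accepting state.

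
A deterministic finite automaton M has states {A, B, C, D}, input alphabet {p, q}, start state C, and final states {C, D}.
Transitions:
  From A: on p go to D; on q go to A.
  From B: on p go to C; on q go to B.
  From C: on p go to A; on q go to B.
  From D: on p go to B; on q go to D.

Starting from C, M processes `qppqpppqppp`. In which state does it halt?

C --q--> B
B --p--> C
C --p--> A
A --q--> A
A --p--> D
D --p--> B
B --p--> C
C --q--> B
B --p--> C
C --p--> A
A --p--> D

D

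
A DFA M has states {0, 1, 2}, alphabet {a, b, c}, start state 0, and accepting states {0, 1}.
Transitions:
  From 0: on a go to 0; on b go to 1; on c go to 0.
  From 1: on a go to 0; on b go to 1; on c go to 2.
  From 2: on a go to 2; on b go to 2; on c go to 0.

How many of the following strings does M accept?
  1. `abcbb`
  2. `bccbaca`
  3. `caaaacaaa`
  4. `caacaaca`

`abcbb`: rejected
`bccbaca`: accepted
`caaaacaaa`: accepted
`caacaaca`: accepted

3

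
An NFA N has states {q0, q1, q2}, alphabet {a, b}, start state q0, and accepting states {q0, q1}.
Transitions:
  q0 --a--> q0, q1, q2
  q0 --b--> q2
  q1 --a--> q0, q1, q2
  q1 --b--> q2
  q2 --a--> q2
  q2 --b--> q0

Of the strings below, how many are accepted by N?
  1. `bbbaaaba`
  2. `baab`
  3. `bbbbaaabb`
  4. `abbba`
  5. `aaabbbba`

`bbbaaaba`: accepted
`baab`: accepted
`bbbbaaabb`: accepted
`abbba`: accepted
`aaabbbba`: accepted

5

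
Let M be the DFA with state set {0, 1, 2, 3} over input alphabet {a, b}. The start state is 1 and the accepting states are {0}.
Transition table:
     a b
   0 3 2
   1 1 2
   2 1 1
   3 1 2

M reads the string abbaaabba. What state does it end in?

1

1 --a--> 1
1 --b--> 2
2 --b--> 1
1 --a--> 1
1 --a--> 1
1 --a--> 1
1 --b--> 2
2 --b--> 1
1 --a--> 1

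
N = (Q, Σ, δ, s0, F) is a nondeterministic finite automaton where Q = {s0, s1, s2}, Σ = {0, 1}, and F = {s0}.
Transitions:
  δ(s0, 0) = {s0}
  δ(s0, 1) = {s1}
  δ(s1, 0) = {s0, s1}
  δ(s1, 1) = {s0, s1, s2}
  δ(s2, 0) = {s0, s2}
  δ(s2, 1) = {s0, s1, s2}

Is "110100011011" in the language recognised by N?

Start: {s0}
read 1: {s1}
read 1: {s0, s1, s2}
read 0: {s0, s1, s2}
read 1: {s0, s1, s2}
read 0: {s0, s1, s2}
read 0: {s0, s1, s2}
read 0: {s0, s1, s2}
read 1: {s0, s1, s2}
read 1: {s0, s1, s2}
read 0: {s0, s1, s2}
read 1: {s0, s1, s2}
read 1: {s0, s1, s2}
Reachable ∩ accepting = {s0} — nonempty.

accepted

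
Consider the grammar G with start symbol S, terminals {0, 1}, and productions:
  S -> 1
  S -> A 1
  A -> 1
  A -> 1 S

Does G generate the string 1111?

S ⇒ A1 ⇒ 1S1 ⇒ 1A11 ⇒ 1111

yes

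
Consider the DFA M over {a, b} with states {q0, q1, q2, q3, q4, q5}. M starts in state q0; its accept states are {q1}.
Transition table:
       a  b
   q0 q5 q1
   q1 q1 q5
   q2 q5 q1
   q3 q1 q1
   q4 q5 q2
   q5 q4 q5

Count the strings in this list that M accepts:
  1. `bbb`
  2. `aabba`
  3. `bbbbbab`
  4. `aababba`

`bbb`: rejected
`aabba`: accepted
`bbbbbab`: rejected
`aababba`: rejected

1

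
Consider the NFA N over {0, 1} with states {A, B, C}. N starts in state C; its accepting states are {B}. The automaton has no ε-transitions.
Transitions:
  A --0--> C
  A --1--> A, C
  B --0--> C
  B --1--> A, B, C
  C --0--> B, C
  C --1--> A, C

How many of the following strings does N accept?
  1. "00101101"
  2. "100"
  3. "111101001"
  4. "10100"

"00101101": accepted
"100": accepted
"111101001": accepted
"10100": accepted

4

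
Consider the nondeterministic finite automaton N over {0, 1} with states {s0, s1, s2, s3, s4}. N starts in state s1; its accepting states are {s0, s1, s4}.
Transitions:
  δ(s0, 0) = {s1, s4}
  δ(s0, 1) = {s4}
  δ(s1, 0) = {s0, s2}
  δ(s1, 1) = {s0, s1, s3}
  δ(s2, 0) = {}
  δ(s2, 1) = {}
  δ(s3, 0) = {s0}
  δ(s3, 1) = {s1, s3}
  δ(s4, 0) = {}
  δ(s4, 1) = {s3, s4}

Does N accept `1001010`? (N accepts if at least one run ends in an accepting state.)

accepted

Start: {s1}
read 1: {s0, s1, s3}
read 0: {s0, s1, s2, s4}
read 0: {s0, s1, s2, s4}
read 1: {s0, s1, s3, s4}
read 0: {s0, s1, s2, s4}
read 1: {s0, s1, s3, s4}
read 0: {s0, s1, s2, s4}
Reachable ∩ accepting = {s0, s1, s4} — nonempty.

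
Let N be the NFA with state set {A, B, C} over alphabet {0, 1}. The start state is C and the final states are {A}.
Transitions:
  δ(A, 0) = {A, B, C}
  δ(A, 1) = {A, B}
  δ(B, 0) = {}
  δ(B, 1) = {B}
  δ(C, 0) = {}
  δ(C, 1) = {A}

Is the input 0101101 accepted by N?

Start: {C}
read 0: {}
The reachable set is empty and stays empty for the remaining 6 symbols.
Reachable ∩ accepting = {} — empty.

rejected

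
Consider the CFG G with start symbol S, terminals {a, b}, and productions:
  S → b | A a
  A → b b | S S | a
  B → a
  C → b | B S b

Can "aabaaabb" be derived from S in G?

no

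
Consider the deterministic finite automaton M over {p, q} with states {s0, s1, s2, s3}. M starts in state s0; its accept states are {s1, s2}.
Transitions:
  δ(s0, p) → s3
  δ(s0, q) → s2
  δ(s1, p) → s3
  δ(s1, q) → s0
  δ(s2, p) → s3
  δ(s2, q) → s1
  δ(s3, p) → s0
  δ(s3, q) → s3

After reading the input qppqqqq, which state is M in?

s2

s0 --q--> s2
s2 --p--> s3
s3 --p--> s0
s0 --q--> s2
s2 --q--> s1
s1 --q--> s0
s0 --q--> s2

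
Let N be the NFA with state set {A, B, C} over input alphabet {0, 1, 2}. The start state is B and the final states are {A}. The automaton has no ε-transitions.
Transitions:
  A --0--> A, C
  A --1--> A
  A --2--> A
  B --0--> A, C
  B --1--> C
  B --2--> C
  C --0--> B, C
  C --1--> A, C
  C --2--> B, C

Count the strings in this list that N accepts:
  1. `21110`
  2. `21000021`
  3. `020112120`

3

`21110`: accepted
`21000021`: accepted
`020112120`: accepted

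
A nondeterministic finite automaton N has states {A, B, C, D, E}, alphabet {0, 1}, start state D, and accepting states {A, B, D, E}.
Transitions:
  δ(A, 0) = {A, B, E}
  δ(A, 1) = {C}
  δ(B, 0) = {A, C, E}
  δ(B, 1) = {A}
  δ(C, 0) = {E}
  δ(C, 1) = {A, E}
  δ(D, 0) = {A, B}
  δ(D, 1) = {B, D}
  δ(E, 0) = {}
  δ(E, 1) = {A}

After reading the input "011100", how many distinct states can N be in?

Start: {D}
read 0: {A, B}
read 1: {A, C}
read 1: {A, C, E}
read 1: {A, C, E}
read 0: {A, B, E}
read 0: {A, B, C, E}
Final reachable set {A, B, C, E} has 4 states.

4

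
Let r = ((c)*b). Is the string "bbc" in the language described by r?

no

No split of bbc into u·v has (c)* matching u and b matching v.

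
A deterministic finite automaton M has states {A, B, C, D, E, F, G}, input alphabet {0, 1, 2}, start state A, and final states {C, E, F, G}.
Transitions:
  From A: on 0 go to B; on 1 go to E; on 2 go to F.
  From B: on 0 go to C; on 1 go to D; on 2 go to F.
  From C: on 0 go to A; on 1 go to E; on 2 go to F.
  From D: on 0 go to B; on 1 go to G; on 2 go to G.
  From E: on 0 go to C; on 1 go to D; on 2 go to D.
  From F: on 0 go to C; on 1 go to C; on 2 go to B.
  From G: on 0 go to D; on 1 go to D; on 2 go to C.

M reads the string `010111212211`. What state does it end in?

D

A --0--> B
B --1--> D
D --0--> B
B --1--> D
D --1--> G
G --1--> D
D --2--> G
G --1--> D
D --2--> G
G --2--> C
C --1--> E
E --1--> D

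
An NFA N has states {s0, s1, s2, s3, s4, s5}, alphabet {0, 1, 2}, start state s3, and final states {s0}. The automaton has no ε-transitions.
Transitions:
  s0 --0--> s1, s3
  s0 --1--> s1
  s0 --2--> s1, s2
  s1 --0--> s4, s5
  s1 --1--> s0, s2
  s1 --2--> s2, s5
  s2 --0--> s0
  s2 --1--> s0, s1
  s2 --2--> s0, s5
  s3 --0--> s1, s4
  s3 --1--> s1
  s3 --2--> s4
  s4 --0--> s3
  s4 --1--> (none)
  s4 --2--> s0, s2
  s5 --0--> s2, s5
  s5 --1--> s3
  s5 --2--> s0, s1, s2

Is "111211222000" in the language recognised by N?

accepted

Start: {s3}
read 1: {s1}
read 1: {s0, s2}
read 1: {s0, s1}
read 2: {s1, s2, s5}
read 1: {s0, s1, s2, s3}
read 1: {s0, s1, s2}
read 2: {s0, s1, s2, s5}
read 2: {s0, s1, s2, s5}
read 2: {s0, s1, s2, s5}
read 0: {s0, s1, s2, s3, s4, s5}
read 0: {s0, s1, s2, s3, s4, s5}
read 0: {s0, s1, s2, s3, s4, s5}
Reachable ∩ accepting = {s0} — nonempty.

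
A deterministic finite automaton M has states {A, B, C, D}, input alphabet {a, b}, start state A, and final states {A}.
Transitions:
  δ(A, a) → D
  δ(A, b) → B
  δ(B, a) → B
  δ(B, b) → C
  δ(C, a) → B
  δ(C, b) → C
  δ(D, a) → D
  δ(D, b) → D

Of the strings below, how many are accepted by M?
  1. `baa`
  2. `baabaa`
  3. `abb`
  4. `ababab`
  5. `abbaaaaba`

0

`baa`: rejected
`baabaa`: rejected
`abb`: rejected
`ababab`: rejected
`abbaaaaba`: rejected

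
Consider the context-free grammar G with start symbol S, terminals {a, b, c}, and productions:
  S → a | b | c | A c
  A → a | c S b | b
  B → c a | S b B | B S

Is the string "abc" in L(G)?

no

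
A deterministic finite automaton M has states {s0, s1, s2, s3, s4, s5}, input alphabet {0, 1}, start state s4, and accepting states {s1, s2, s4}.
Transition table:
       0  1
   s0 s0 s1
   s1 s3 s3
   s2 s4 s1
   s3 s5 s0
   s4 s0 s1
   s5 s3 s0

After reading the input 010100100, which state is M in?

s4 --0--> s0
s0 --1--> s1
s1 --0--> s3
s3 --1--> s0
s0 --0--> s0
s0 --0--> s0
s0 --1--> s1
s1 --0--> s3
s3 --0--> s5

s5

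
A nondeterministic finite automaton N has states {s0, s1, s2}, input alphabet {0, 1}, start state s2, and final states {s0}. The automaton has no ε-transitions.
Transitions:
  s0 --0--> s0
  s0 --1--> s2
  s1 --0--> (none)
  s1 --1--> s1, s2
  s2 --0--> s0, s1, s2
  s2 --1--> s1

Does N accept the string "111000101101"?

Start: {s2}
read 1: {s1}
read 1: {s1, s2}
read 1: {s1, s2}
read 0: {s0, s1, s2}
read 0: {s0, s1, s2}
read 0: {s0, s1, s2}
read 1: {s1, s2}
read 0: {s0, s1, s2}
read 1: {s1, s2}
read 1: {s1, s2}
read 0: {s0, s1, s2}
read 1: {s1, s2}
Reachable ∩ accepting = {} — empty.

rejected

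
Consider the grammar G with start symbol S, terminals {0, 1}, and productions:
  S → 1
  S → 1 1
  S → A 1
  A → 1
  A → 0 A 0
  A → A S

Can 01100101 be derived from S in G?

no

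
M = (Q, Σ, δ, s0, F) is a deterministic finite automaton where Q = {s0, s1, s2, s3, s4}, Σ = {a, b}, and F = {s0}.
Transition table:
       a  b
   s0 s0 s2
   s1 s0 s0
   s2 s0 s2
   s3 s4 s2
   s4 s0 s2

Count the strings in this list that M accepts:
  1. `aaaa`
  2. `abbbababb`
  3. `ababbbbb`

1

`aaaa`: accepted
`abbbababb`: rejected
`ababbbbb`: rejected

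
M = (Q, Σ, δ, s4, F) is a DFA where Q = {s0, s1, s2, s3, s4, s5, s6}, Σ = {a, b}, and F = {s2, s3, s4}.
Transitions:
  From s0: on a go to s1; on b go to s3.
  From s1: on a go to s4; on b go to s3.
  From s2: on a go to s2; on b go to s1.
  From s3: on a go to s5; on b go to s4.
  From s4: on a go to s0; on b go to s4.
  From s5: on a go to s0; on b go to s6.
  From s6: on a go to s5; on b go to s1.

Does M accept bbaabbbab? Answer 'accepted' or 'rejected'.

s4 --b--> s4
s4 --b--> s4
s4 --a--> s0
s0 --a--> s1
s1 --b--> s3
s3 --b--> s4
s4 --b--> s4
s4 --a--> s0
s0 --b--> s3
End in state s3, which is an accepting state.

accepted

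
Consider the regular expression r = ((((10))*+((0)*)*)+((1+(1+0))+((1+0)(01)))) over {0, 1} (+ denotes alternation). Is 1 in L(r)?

yes

The right alternative ((1+(1+0))+((1+0)(01))) matches 1.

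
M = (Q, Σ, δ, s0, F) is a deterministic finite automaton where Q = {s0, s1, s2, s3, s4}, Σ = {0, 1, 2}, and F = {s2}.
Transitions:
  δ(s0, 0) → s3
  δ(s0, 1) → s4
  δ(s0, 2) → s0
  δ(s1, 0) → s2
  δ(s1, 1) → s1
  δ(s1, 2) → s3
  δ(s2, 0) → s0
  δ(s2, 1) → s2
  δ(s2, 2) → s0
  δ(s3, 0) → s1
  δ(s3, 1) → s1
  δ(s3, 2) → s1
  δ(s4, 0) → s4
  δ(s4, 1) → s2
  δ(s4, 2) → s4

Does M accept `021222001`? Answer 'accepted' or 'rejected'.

s0 --0--> s3
s3 --2--> s1
s1 --1--> s1
s1 --2--> s3
s3 --2--> s1
s1 --2--> s3
s3 --0--> s1
s1 --0--> s2
s2 --1--> s2
End in state s2, which is an accepting state.

accepted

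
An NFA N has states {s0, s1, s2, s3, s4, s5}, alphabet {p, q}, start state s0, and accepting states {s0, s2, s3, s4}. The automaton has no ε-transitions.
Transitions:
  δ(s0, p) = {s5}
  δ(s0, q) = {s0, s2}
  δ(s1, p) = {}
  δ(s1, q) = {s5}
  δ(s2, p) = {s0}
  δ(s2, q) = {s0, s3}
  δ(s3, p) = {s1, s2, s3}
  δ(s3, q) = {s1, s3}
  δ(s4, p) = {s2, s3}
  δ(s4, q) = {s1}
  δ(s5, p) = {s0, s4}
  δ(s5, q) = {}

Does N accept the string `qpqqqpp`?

accepted

Start: {s0}
read q: {s0, s2}
read p: {s0, s5}
read q: {s0, s2}
read q: {s0, s2, s3}
read q: {s0, s1, s2, s3}
read p: {s0, s1, s2, s3, s5}
read p: {s0, s1, s2, s3, s4, s5}
Reachable ∩ accepting = {s0, s2, s3, s4} — nonempty.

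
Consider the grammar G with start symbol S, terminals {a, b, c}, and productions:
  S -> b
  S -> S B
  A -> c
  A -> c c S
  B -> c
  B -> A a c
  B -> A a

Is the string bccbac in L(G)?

yes

S ⇒ SB ⇒ bB ⇒ bAac ⇒ bccSac ⇒ bccbac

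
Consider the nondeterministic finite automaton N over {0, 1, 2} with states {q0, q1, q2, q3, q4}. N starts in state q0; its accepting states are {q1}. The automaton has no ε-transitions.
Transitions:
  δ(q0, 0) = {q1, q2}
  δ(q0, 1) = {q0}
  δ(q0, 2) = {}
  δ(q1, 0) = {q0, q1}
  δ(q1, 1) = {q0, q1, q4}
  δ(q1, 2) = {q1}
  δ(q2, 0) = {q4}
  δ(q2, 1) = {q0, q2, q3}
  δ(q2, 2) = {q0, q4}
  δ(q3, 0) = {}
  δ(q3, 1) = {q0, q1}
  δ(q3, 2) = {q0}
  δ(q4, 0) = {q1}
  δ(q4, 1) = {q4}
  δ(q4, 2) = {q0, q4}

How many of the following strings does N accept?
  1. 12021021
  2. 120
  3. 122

12021021: rejected
120: rejected
122: rejected

0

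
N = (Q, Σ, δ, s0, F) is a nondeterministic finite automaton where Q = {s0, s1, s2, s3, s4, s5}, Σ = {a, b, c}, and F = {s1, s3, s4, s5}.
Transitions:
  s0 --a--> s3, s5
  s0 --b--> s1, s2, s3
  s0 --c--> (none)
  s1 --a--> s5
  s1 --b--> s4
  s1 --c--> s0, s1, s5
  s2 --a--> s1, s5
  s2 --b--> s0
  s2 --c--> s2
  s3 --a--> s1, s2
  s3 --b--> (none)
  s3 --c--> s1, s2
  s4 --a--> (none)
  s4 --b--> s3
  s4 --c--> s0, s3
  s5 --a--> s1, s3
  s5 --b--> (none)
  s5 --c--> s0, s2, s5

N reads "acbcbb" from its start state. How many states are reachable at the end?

5

Start: {s0}
read a: {s3, s5}
read c: {s0, s1, s2, s5}
read b: {s0, s1, s2, s3, s4}
read c: {s0, s1, s2, s3, s5}
read b: {s0, s1, s2, s3, s4}
read b: {s0, s1, s2, s3, s4}
Final reachable set {s0, s1, s2, s3, s4} has 5 states.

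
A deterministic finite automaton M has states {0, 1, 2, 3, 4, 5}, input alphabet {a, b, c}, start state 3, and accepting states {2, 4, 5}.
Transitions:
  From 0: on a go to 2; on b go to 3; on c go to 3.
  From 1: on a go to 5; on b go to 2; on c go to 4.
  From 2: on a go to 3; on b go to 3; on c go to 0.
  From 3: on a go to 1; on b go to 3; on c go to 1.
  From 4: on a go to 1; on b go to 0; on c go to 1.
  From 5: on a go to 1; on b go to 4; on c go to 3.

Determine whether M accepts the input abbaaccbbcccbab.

rejected

3 --a--> 1
1 --b--> 2
2 --b--> 3
3 --a--> 1
1 --a--> 5
5 --c--> 3
3 --c--> 1
1 --b--> 2
2 --b--> 3
3 --c--> 1
1 --c--> 4
4 --c--> 1
1 --b--> 2
2 --a--> 3
3 --b--> 3
End in state 3, which is not an accepting state.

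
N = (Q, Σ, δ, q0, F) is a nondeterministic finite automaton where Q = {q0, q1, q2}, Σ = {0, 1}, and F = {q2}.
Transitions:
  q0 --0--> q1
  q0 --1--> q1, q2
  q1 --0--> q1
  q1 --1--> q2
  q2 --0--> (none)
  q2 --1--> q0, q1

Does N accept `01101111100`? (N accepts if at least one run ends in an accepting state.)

rejected

Start: {q0}
read 0: {q1}
read 1: {q2}
read 1: {q0, q1}
read 0: {q1}
read 1: {q2}
read 1: {q0, q1}
read 1: {q1, q2}
read 1: {q0, q1, q2}
read 1: {q0, q1, q2}
read 0: {q1}
read 0: {q1}
Reachable ∩ accepting = {} — empty.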